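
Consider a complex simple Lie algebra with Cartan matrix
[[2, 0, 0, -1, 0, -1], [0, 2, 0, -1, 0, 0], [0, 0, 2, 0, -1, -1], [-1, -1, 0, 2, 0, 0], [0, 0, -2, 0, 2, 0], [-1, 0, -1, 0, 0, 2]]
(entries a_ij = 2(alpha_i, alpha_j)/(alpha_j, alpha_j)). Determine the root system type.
C6

The matrix has rank 6 with 2's on the diagonal. Reading the off-diagonal entries as Dynkin edges (a single edge where a_ij = a_ji = -1; a double or triple edge where a_ij * a_ji = 2 or 3), the diagram is a chain of 6 nodes with a double edge at one end; the terminal node there is the unique long simple root (C_6). One simple-root ordering that puts it in standard form is (alpha_2, alpha_4, alpha_1, alpha_6, alpha_3, alpha_5). So the algebra is type C_6, i.e. sp(12).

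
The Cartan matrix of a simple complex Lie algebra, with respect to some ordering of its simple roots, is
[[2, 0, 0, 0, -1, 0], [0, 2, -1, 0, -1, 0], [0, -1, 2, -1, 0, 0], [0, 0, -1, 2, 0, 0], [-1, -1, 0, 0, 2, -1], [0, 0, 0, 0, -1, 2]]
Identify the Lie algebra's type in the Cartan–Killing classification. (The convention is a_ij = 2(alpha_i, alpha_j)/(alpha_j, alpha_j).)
D_6 (so(12))

The matrix has rank 6 with 2's on the diagonal. Reading the off-diagonal entries as Dynkin edges (a single edge where a_ij = a_ji = -1; a double or triple edge where a_ij * a_ji = 2 or 3), the diagram is a chain of 4 nodes with a fork of two nodes at one end (D_6). One simple-root ordering that puts it in standard form is (alpha_4, alpha_3, alpha_2, alpha_5, alpha_1, alpha_6). So the algebra is type D_6, i.e. so(12).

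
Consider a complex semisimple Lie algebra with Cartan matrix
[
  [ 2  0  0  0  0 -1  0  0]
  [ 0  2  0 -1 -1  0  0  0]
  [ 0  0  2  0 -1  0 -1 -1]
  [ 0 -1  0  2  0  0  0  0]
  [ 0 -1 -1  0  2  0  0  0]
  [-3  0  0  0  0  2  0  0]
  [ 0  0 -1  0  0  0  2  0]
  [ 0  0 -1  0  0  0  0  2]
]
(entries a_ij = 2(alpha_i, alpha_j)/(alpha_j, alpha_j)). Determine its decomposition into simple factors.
The diagram associated to this matrix has two connected components: the simple roots {alpha_2, alpha_3, alpha_4, alpha_5, alpha_7, alpha_8} form a chain of 4 nodes with a fork of two nodes at one end (D_6), and {alpha_1, alpha_6} form two nodes joined by a triple edge (G_2). A semisimple Lie algebra decomposes uniquely as the direct sum of simple ideals, one per connected component of its Dynkin diagram, so g ≅ D_6 ⊕ G_2 (dimension 66 + 14 = 80).

D_6 ⊕ G_2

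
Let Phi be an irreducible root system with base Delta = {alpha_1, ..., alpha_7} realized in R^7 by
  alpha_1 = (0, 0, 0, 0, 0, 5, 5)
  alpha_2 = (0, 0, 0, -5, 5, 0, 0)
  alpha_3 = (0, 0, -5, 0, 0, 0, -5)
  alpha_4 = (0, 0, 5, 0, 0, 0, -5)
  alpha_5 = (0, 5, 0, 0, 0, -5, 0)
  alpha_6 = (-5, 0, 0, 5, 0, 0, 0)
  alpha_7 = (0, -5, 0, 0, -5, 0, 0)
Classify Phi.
D_7 (so(14))

Compute the Cartan integers a_ij = 2(alpha_i, alpha_j)/(alpha_j, alpha_j); the resulting 7x7 Cartan matrix is
[[2, 0, -1, -1, -1, 0, 0], [0, 2, 0, 0, 0, -1, -1], [-1, 0, 2, 0, 0, 0, 0], [-1, 0, 0, 2, 0, 0, 0], [-1, 0, 0, 0, 2, 0, -1], [0, -1, 0, 0, 0, 2, 0], [0, -1, 0, 0, -1, 0, 2]].
All simple roots have the same length, so the diagram is simply laced. The associated Dynkin diagram is a chain of 5 nodes with a fork of two nodes at one end (D_7), so the type is D_7 (the algebra so(14)).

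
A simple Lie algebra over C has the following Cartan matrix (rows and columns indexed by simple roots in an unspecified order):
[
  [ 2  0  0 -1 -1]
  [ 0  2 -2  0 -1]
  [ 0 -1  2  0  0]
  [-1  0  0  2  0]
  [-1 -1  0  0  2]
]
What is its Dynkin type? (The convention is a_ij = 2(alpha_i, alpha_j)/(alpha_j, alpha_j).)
The matrix has rank 5 with 2's on the diagonal. Reading the off-diagonal entries as Dynkin edges (a single edge where a_ij = a_ji = -1; a double or triple edge where a_ij * a_ji = 2 or 3), the diagram is a chain of 5 nodes with a double edge at one end; the terminal node there is the unique short simple root (B_5). One simple-root ordering that puts it in standard form is (alpha_4, alpha_1, alpha_5, alpha_2, alpha_3). So the algebra is type B_5, i.e. so(11).

B_5 (so(11))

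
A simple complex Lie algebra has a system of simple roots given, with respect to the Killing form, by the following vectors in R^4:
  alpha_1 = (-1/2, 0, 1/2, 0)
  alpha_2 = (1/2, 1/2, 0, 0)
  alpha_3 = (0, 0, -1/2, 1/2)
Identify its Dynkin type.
Compute the Cartan integers a_ij = 2(alpha_i, alpha_j)/(alpha_j, alpha_j); the resulting 3x3 Cartan matrix is
[[2, -1, -1], [-1, 2, 0], [-1, 0, 2]].
All simple roots have the same length, so the diagram is simply laced. The associated Dynkin diagram is a chain of 3 nodes with single edges (A_3), so the type is A_3 (the algebra sl(4)).

A_3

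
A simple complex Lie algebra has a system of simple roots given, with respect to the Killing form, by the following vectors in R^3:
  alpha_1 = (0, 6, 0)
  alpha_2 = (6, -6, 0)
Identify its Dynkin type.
Compute the Cartan integers a_ij = 2(alpha_i, alpha_j)/(alpha_j, alpha_j); the resulting 2x2 Cartan matrix is
[[2, -1], [-2, 2]].
The roots have two lengths (squared-length ratio 2:1); the short ones are alpha_{1}. The associated Dynkin diagram is a chain of 2 nodes with a double edge at one end; the terminal node there is the unique short simple root (B_2), so the type is B_2 (the algebra so(5)).

B2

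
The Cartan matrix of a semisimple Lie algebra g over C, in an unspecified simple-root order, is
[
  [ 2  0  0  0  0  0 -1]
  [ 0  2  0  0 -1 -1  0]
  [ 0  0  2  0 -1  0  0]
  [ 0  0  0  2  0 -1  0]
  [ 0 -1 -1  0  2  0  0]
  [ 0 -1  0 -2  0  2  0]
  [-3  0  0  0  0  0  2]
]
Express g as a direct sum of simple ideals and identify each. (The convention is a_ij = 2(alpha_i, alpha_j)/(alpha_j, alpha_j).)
The diagram associated to this matrix has two connected components: the simple roots {alpha_2, alpha_3, alpha_4, alpha_5, alpha_6} form a chain of 5 nodes with a double edge at one end; the terminal node there is the unique short simple root (B_5), and {alpha_1, alpha_7} form two nodes joined by a triple edge (G_2). A semisimple Lie algebra decomposes uniquely as the direct sum of simple ideals, one per connected component of its Dynkin diagram, so g ≅ B_5 ⊕ G_2 (dimension 55 + 14 = 69).

B5 + G2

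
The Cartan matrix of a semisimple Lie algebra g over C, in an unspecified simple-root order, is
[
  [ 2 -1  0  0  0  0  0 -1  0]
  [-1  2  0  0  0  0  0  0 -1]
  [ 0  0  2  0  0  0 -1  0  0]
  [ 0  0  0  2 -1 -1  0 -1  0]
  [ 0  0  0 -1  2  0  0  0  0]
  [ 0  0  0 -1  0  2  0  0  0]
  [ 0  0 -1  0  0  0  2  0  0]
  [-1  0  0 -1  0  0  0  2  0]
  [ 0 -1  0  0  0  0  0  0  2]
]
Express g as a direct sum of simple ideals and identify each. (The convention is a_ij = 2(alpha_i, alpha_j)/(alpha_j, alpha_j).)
type A_2 + type D_7

The diagram associated to this matrix has two connected components: the simple roots {alpha_3, alpha_7} form a chain of 2 nodes with single edges (A_2), and {alpha_1, alpha_2, alpha_4, alpha_5, alpha_6, alpha_8, alpha_9} form a chain of 5 nodes with a fork of two nodes at one end (D_7). A semisimple Lie algebra decomposes uniquely as the direct sum of simple ideals, one per connected component of its Dynkin diagram, so g ≅ A_2 ⊕ D_7 (dimension 8 + 91 = 99).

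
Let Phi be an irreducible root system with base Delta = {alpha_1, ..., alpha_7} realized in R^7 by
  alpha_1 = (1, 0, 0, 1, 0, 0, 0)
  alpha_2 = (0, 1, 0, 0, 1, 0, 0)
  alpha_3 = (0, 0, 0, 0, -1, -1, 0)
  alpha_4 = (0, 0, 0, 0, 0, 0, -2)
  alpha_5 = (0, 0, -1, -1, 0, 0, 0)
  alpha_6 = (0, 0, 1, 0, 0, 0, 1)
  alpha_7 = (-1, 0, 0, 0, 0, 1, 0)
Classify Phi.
Compute the Cartan integers a_ij = 2(alpha_i, alpha_j)/(alpha_j, alpha_j); the resulting 7x7 Cartan matrix is
[[2, 0, 0, 0, -1, 0, -1], [0, 2, -1, 0, 0, 0, 0], [0, -1, 2, 0, 0, 0, -1], [0, 0, 0, 2, 0, -2, 0], [-1, 0, 0, 0, 2, -1, 0], [0, 0, 0, -1, -1, 2, 0], [-1, 0, -1, 0, 0, 0, 2]].
The roots have two lengths (squared-length ratio 2:1); the short ones are alpha_{1,2,3,5,6,7}. The associated Dynkin diagram is a chain of 7 nodes with a double edge at one end; the terminal node there is the unique long simple root (C_7), so the type is C_7 (the algebra sp(14)).

C_7 (sp(14))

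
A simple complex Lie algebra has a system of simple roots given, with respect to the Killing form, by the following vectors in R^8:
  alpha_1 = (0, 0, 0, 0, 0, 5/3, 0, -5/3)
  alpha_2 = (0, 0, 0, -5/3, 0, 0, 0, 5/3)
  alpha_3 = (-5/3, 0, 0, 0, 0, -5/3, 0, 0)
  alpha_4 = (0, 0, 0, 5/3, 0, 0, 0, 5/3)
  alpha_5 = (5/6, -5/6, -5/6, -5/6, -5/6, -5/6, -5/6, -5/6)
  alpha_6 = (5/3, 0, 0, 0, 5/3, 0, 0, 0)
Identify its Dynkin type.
E6

Compute the Cartan integers a_ij = 2(alpha_i, alpha_j)/(alpha_j, alpha_j); the resulting 6x6 Cartan matrix is
[[2, -1, -1, -1, 0, 0], [-1, 2, 0, 0, 0, 0], [-1, 0, 2, 0, 0, -1], [-1, 0, 0, 2, -1, 0], [0, 0, 0, -1, 2, 0], [0, 0, -1, 0, 0, 2]].
All simple roots have the same length, so the diagram is simply laced. The associated Dynkin diagram is a chain of 5 nodes with one extra node attached to the third node from one end (E_6), so the type is E_6.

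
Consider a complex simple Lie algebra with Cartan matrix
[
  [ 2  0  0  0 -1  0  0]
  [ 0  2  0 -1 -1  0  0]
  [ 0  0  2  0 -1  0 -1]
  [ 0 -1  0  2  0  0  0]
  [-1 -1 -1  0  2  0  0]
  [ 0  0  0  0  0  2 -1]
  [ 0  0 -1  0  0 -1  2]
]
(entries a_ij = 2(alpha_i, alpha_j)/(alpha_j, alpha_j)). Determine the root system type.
E_7

The matrix has rank 7 with 2's on the diagonal. Reading the off-diagonal entries as Dynkin edges (a single edge where a_ij = a_ji = -1; a double or triple edge where a_ij * a_ji = 2 or 3), the diagram is a chain of 6 nodes with one extra node attached to the third node from one end (E_7). One simple-root ordering that puts it in standard form is (alpha_4, alpha_1, alpha_2, alpha_5, alpha_3, alpha_7, alpha_6). So the algebra is type E_7.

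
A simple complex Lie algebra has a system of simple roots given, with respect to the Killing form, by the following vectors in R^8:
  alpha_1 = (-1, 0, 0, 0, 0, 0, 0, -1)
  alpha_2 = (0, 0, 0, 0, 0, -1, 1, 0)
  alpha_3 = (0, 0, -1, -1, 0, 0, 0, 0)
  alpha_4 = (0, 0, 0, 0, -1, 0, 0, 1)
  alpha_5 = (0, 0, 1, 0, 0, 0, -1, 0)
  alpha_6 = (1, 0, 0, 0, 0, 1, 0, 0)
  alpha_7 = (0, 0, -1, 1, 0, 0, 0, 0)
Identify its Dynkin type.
Compute the Cartan integers a_ij = 2(alpha_i, alpha_j)/(alpha_j, alpha_j); the resulting 7x7 Cartan matrix is
[[2, 0, 0, -1, 0, -1, 0], [0, 2, 0, 0, -1, -1, 0], [0, 0, 2, 0, -1, 0, 0], [-1, 0, 0, 2, 0, 0, 0], [0, -1, -1, 0, 2, 0, -1], [-1, -1, 0, 0, 0, 2, 0], [0, 0, 0, 0, -1, 0, 2]].
All simple roots have the same length, so the diagram is simply laced. The associated Dynkin diagram is a chain of 5 nodes with a fork of two nodes at one end (D_7), so the type is D_7 (the algebra so(14)).

type D_7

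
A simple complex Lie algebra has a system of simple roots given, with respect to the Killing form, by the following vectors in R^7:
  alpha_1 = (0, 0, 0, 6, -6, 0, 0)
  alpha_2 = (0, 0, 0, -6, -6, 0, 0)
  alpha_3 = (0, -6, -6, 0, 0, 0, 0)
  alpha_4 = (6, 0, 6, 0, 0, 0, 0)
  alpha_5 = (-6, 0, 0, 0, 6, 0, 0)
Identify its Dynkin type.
Compute the Cartan integers a_ij = 2(alpha_i, alpha_j)/(alpha_j, alpha_j); the resulting 5x5 Cartan matrix is
[[2, 0, 0, 0, -1], [0, 2, 0, 0, -1], [0, 0, 2, -1, 0], [0, 0, -1, 2, -1], [-1, -1, 0, -1, 2]].
All simple roots have the same length, so the diagram is simply laced. The associated Dynkin diagram is a chain of 3 nodes with a fork of two nodes at one end (D_5), so the type is D_5 (the algebra so(10)).

D5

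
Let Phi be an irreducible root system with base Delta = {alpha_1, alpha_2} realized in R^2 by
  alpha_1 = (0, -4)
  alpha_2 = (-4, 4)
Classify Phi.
B_2

Compute the Cartan integers a_ij = 2(alpha_i, alpha_j)/(alpha_j, alpha_j); the resulting 2x2 Cartan matrix is
[[2, -1], [-2, 2]].
The roots have two lengths (squared-length ratio 2:1); the short ones are alpha_{1}. The associated Dynkin diagram is a chain of 2 nodes with a double edge at one end; the terminal node there is the unique short simple root (B_2), so the type is B_2 (the algebra so(5)).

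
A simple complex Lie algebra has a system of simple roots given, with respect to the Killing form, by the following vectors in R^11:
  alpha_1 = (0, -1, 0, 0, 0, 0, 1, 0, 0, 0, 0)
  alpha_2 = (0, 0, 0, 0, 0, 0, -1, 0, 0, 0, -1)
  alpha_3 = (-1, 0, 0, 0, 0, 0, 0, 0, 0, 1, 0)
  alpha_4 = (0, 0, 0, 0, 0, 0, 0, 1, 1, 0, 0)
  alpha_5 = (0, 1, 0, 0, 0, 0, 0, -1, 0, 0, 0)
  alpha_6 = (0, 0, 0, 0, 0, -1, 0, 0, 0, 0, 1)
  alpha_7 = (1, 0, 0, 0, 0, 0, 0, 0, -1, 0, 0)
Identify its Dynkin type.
Compute the Cartan integers a_ij = 2(alpha_i, alpha_j)/(alpha_j, alpha_j); the resulting 7x7 Cartan matrix is
[[2, -1, 0, 0, -1, 0, 0], [-1, 2, 0, 0, 0, -1, 0], [0, 0, 2, 0, 0, 0, -1], [0, 0, 0, 2, -1, 0, -1], [-1, 0, 0, -1, 2, 0, 0], [0, -1, 0, 0, 0, 2, 0], [0, 0, -1, -1, 0, 0, 2]].
All simple roots have the same length, so the diagram is simply laced. The associated Dynkin diagram is a chain of 7 nodes with single edges (A_7), so the type is A_7 (the algebra sl(8)).

A_7 (sl(8))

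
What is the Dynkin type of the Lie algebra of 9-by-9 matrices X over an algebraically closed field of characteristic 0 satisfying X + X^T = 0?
This is so(9) with 9 odd, which has dimension 9(9-1)/2 = 36 and rank (9-1)/2 = 4. In the classification of classical Lie algebras, the orthogonal algebra so(2n+1) in an odd number of variables has type B_n; here n = 4, so the Dynkin diagram is a chain of 4 nodes with a double edge at one end; the terminal node there is the unique short simple root (B_4). Hence the type is B_4.

type B_4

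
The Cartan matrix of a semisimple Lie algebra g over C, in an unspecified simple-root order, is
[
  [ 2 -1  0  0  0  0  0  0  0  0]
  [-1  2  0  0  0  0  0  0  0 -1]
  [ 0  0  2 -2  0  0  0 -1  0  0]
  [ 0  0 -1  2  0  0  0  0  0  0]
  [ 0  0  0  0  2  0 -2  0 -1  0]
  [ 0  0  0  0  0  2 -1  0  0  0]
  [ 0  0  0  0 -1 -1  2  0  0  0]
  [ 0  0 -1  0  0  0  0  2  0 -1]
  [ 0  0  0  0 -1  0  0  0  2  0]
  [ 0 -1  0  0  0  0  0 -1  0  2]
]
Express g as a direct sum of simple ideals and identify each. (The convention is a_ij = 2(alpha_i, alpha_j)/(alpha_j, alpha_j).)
B_6 (so(13)) + F_4

The diagram associated to this matrix has two connected components: the simple roots {alpha_1, alpha_2, alpha_3, alpha_4, alpha_8, alpha_10} form a chain of 6 nodes with a double edge at one end; the terminal node there is the unique short simple root (B_6), and {alpha_5, alpha_6, alpha_7, alpha_9} form a chain of 4 nodes with a double edge between the middle two (F_4). A semisimple Lie algebra decomposes uniquely as the direct sum of simple ideals, one per connected component of its Dynkin diagram, so g ≅ B_6 ⊕ F_4 (dimension 78 + 52 = 130).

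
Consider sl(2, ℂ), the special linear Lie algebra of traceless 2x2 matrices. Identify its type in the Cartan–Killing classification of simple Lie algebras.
This is sl(2), which has dimension 2^2 - 1 = 3 and rank 2 - 1 = 1 (a Cartan subalgebra is the diagonal traceless matrices). In the classification of classical Lie algebras, the special linear algebra sl(n+1) has type A_n; here n = 1, so the Dynkin diagram is a chain of 1 nodes with single edges (A_1). Hence the type is A_1.

A_1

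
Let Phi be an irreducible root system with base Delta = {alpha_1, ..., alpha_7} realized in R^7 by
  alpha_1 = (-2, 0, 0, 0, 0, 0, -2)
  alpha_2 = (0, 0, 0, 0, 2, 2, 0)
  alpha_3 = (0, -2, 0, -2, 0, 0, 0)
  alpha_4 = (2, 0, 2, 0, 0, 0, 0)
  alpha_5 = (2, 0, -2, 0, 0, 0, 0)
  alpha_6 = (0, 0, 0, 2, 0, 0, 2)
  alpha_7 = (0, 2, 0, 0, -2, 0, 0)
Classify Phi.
D_7 (so(14))

Compute the Cartan integers a_ij = 2(alpha_i, alpha_j)/(alpha_j, alpha_j); the resulting 7x7 Cartan matrix is
[[2, 0, 0, -1, -1, -1, 0], [0, 2, 0, 0, 0, 0, -1], [0, 0, 2, 0, 0, -1, -1], [-1, 0, 0, 2, 0, 0, 0], [-1, 0, 0, 0, 2, 0, 0], [-1, 0, -1, 0, 0, 2, 0], [0, -1, -1, 0, 0, 0, 2]].
All simple roots have the same length, so the diagram is simply laced. The associated Dynkin diagram is a chain of 5 nodes with a fork of two nodes at one end (D_7), so the type is D_7 (the algebra so(14)).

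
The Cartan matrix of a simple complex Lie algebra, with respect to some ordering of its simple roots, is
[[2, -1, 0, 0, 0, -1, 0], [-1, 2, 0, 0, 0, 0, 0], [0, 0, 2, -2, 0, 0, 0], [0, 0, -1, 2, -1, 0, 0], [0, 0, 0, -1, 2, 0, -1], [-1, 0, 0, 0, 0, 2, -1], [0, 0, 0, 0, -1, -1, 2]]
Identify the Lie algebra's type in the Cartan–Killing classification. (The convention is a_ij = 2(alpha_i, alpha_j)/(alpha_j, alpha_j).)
The matrix has rank 7 with 2's on the diagonal. Reading the off-diagonal entries as Dynkin edges (a single edge where a_ij = a_ji = -1; a double or triple edge where a_ij * a_ji = 2 or 3), the diagram is a chain of 7 nodes with a double edge at one end; the terminal node there is the unique long simple root (C_7). One simple-root ordering that puts it in standard form is (alpha_2, alpha_1, alpha_6, alpha_7, alpha_5, alpha_4, alpha_3). So the algebra is type C_7, i.e. sp(14).

C_7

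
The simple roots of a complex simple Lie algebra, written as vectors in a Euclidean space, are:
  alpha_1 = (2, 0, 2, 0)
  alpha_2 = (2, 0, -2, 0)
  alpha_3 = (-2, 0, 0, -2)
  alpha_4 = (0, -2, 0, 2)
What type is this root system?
Compute the Cartan integers a_ij = 2(alpha_i, alpha_j)/(alpha_j, alpha_j); the resulting 4x4 Cartan matrix is
[[2, 0, -1, 0], [0, 2, -1, 0], [-1, -1, 2, -1], [0, 0, -1, 2]].
All simple roots have the same length, so the diagram is simply laced. The associated Dynkin diagram is a chain of 2 nodes with a fork of two nodes at one end (D_4), so the type is D_4 (the algebra so(8)).

D_4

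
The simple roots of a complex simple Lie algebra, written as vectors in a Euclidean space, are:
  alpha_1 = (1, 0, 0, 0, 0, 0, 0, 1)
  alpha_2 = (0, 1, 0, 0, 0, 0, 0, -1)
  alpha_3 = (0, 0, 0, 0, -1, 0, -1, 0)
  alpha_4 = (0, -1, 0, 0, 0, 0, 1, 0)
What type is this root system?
A4

Compute the Cartan integers a_ij = 2(alpha_i, alpha_j)/(alpha_j, alpha_j); the resulting 4x4 Cartan matrix is
[[2, -1, 0, 0], [-1, 2, 0, -1], [0, 0, 2, -1], [0, -1, -1, 2]].
All simple roots have the same length, so the diagram is simply laced. The associated Dynkin diagram is a chain of 4 nodes with single edges (A_4), so the type is A_4 (the algebra sl(5)).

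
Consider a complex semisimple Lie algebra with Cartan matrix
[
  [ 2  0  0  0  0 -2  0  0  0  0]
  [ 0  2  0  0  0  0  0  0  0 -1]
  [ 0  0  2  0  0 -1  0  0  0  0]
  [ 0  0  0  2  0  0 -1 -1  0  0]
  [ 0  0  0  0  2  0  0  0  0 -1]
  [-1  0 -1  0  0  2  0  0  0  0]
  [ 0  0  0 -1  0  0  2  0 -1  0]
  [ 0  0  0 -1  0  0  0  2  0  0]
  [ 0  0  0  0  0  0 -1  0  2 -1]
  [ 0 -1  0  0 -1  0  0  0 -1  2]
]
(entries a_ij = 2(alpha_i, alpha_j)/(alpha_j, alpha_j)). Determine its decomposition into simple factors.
type C_3 + type D_7

The diagram associated to this matrix has two connected components: the simple roots {alpha_1, alpha_3, alpha_6} form a chain of 3 nodes with a double edge at one end; the terminal node there is the unique long simple root (C_3), and {alpha_2, alpha_4, alpha_5, alpha_7, alpha_8, alpha_9, alpha_10} form a chain of 5 nodes with a fork of two nodes at one end (D_7). A semisimple Lie algebra decomposes uniquely as the direct sum of simple ideals, one per connected component of its Dynkin diagram, so g ≅ C_3 ⊕ D_7 (dimension 21 + 91 = 112).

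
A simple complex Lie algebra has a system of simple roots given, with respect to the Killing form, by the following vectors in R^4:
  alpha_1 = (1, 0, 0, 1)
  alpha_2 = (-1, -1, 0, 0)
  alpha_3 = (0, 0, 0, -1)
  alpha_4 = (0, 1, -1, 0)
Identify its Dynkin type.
B4

Compute the Cartan integers a_ij = 2(alpha_i, alpha_j)/(alpha_j, alpha_j); the resulting 4x4 Cartan matrix is
[[2, -1, -2, 0], [-1, 2, 0, -1], [-1, 0, 2, 0], [0, -1, 0, 2]].
The roots have two lengths (squared-length ratio 2:1); the short ones are alpha_{3}. The associated Dynkin diagram is a chain of 4 nodes with a double edge at one end; the terminal node there is the unique short simple root (B_4), so the type is B_4 (the algebra so(9)).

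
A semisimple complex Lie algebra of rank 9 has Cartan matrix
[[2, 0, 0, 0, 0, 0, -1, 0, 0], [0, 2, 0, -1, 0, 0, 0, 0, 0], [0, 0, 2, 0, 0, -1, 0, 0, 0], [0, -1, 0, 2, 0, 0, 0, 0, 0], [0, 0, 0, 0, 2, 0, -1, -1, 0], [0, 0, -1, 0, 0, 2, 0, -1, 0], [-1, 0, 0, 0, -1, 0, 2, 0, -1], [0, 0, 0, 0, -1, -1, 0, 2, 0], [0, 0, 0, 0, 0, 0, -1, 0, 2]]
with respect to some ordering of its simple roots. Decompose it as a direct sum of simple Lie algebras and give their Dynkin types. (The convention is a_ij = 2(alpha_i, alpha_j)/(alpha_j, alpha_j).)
The diagram associated to this matrix has two connected components: the simple roots {alpha_2, alpha_4} form a chain of 2 nodes with single edges (A_2), and {alpha_1, alpha_3, alpha_5, alpha_6, alpha_7, alpha_8, alpha_9} form a chain of 5 nodes with a fork of two nodes at one end (D_7). A semisimple Lie algebra decomposes uniquely as the direct sum of simple ideals, one per connected component of its Dynkin diagram, so g ≅ A_2 ⊕ D_7 (dimension 8 + 91 = 99).

A_2 (sl(3)) ⊕ D_7 (so(14))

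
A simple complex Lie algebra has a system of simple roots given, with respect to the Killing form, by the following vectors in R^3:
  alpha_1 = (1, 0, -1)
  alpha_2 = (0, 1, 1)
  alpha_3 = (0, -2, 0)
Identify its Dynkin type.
Compute the Cartan integers a_ij = 2(alpha_i, alpha_j)/(alpha_j, alpha_j); the resulting 3x3 Cartan matrix is
[[2, -1, 0], [-1, 2, -1], [0, -2, 2]].
The roots have two lengths (squared-length ratio 2:1); the short ones are alpha_{1,2}. The associated Dynkin diagram is a chain of 3 nodes with a double edge at one end; the terminal node there is the unique long simple root (C_3), so the type is C_3 (the algebra sp(6)).

C3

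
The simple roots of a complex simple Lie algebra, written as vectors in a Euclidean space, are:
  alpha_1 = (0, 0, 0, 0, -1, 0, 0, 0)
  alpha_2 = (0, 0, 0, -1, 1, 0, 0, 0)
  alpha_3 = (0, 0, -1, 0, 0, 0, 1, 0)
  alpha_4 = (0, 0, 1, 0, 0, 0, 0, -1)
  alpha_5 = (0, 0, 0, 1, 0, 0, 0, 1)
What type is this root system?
B5

Compute the Cartan integers a_ij = 2(alpha_i, alpha_j)/(alpha_j, alpha_j); the resulting 5x5 Cartan matrix is
[[2, -1, 0, 0, 0], [-2, 2, 0, 0, -1], [0, 0, 2, -1, 0], [0, 0, -1, 2, -1], [0, -1, 0, -1, 2]].
The roots have two lengths (squared-length ratio 2:1); the short ones are alpha_{1}. The associated Dynkin diagram is a chain of 5 nodes with a double edge at one end; the terminal node there is the unique short simple root (B_5), so the type is B_5 (the algebra so(11)).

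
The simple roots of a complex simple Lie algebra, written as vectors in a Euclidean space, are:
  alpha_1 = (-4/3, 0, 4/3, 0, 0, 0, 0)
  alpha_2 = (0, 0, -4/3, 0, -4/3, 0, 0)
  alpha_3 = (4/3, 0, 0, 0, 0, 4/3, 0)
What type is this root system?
Compute the Cartan integers a_ij = 2(alpha_i, alpha_j)/(alpha_j, alpha_j); the resulting 3x3 Cartan matrix is
[[2, -1, -1], [-1, 2, 0], [-1, 0, 2]].
All simple roots have the same length, so the diagram is simply laced. The associated Dynkin diagram is a chain of 3 nodes with single edges (A_3), so the type is A_3 (the algebra sl(4)).

type A_3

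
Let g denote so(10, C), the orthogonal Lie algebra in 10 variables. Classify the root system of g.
This is so(10) with 10 even, which has dimension 10(10-1)/2 = 45 and rank 10/2 = 5. In the classification of classical Lie algebras, the orthogonal algebra so(2n) in an even number of variables has type D_n; here n = 5, so the Dynkin diagram is a chain of 3 nodes with a fork of two nodes at one end (D_5). Hence the type is D_5.

D_5 (so(10))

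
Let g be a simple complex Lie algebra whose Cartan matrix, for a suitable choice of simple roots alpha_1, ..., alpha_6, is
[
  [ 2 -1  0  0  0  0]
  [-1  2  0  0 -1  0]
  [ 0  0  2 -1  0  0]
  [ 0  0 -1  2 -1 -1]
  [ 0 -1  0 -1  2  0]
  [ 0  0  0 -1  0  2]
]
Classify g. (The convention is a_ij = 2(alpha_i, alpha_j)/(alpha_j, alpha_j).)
type D_6

The matrix has rank 6 with 2's on the diagonal. Reading the off-diagonal entries as Dynkin edges (a single edge where a_ij = a_ji = -1; a double or triple edge where a_ij * a_ji = 2 or 3), the diagram is a chain of 4 nodes with a fork of two nodes at one end (D_6). One simple-root ordering that puts it in standard form is (alpha_1, alpha_2, alpha_5, alpha_4, alpha_6, alpha_3). So the algebra is type D_6, i.e. so(12).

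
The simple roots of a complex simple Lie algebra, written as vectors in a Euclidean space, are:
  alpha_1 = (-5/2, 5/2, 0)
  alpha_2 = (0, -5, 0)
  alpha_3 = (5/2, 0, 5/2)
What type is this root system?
Compute the Cartan integers a_ij = 2(alpha_i, alpha_j)/(alpha_j, alpha_j); the resulting 3x3 Cartan matrix is
[[2, -1, -1], [-2, 2, 0], [-1, 0, 2]].
The roots have two lengths (squared-length ratio 2:1); the short ones are alpha_{1,3}. The associated Dynkin diagram is a chain of 3 nodes with a double edge at one end; the terminal node there is the unique long simple root (C_3), so the type is C_3 (the algebra sp(6)).

C_3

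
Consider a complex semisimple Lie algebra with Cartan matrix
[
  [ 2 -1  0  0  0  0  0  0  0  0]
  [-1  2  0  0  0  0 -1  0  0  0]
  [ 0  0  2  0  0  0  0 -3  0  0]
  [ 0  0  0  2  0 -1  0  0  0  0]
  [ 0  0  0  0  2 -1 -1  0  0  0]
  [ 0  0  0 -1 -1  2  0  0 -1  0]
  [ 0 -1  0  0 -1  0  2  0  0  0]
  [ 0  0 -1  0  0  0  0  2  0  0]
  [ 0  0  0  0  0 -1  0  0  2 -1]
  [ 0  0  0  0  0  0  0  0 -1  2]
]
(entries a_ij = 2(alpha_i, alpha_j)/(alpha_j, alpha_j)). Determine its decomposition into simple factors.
The diagram associated to this matrix has two connected components: the simple roots {alpha_1, alpha_2, alpha_4, alpha_5, alpha_6, alpha_7, alpha_9, alpha_10} form a chain of 7 nodes with one extra node attached to the third node from one end (E_8), and {alpha_3, alpha_8} form two nodes joined by a triple edge (G_2). A semisimple Lie algebra decomposes uniquely as the direct sum of simple ideals, one per connected component of its Dynkin diagram, so g ≅ E_8 ⊕ G_2 (dimension 248 + 14 = 262).

E8 + G2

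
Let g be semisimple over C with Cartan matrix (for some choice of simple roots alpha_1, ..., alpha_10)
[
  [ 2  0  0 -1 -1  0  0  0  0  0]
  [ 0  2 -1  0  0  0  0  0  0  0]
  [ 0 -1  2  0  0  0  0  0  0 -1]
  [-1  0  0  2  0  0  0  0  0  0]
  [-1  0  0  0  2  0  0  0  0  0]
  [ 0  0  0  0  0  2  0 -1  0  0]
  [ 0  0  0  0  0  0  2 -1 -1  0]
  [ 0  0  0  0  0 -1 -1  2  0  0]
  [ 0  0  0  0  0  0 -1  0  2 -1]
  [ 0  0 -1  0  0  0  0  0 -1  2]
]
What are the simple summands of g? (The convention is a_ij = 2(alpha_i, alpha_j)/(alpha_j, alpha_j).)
The diagram associated to this matrix has two connected components: the simple roots {alpha_1, alpha_4, alpha_5} form a chain of 3 nodes with single edges (A_3), and {alpha_2, alpha_3, alpha_6, alpha_7, alpha_8, alpha_9, alpha_10} form a chain of 7 nodes with single edges (A_7). A semisimple Lie algebra decomposes uniquely as the direct sum of simple ideals, one per connected component of its Dynkin diagram, so g ≅ A_3 ⊕ A_7 (dimension 15 + 63 = 78).

A_3 (sl(4)) ⊕ A_7 (sl(8))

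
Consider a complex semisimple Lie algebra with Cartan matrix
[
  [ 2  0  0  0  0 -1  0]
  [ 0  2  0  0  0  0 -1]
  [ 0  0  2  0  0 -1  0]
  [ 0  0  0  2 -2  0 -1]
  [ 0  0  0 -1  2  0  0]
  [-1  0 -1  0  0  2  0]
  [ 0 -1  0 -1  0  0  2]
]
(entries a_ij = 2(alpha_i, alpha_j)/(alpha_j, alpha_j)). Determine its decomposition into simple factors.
The diagram associated to this matrix has two connected components: the simple roots {alpha_1, alpha_3, alpha_6} form a chain of 3 nodes with single edges (A_3), and {alpha_2, alpha_4, alpha_5, alpha_7} form a chain of 4 nodes with a double edge at one end; the terminal node there is the unique short simple root (B_4). A semisimple Lie algebra decomposes uniquely as the direct sum of simple ideals, one per connected component of its Dynkin diagram, so g ≅ A_3 ⊕ B_4 (dimension 15 + 36 = 51).

A_3 (sl(4)) ⊕ B_4 (so(9))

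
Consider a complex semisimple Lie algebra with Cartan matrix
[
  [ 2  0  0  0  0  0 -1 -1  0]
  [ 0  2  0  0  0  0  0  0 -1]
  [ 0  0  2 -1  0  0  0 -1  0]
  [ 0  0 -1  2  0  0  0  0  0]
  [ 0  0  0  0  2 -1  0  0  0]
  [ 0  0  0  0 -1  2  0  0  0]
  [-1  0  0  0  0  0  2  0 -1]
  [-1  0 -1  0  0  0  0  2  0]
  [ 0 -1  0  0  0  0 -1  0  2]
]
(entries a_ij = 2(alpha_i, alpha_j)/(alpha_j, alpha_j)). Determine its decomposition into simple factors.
A_2 + A_7

The diagram associated to this matrix has two connected components: the simple roots {alpha_5, alpha_6} form a chain of 2 nodes with single edges (A_2), and {alpha_1, alpha_2, alpha_3, alpha_4, alpha_7, alpha_8, alpha_9} form a chain of 7 nodes with single edges (A_7). A semisimple Lie algebra decomposes uniquely as the direct sum of simple ideals, one per connected component of its Dynkin diagram, so g ≅ A_2 ⊕ A_7 (dimension 8 + 63 = 71).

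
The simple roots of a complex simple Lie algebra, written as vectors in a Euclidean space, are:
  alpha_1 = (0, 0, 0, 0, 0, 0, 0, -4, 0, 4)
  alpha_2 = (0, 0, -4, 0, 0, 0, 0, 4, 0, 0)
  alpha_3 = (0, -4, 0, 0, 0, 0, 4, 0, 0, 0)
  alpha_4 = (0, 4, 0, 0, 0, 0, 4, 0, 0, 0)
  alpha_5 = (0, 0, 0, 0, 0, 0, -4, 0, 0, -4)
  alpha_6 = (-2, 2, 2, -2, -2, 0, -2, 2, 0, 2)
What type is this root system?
E_6

Compute the Cartan integers a_ij = 2(alpha_i, alpha_j)/(alpha_j, alpha_j); the resulting 6x6 Cartan matrix is
[[2, -1, 0, 0, -1, 0], [-1, 2, 0, 0, 0, 0], [0, 0, 2, 0, -1, -1], [0, 0, 0, 2, -1, 0], [-1, 0, -1, -1, 2, 0], [0, 0, -1, 0, 0, 2]].
All simple roots have the same length, so the diagram is simply laced. The associated Dynkin diagram is a chain of 5 nodes with one extra node attached to the third node from one end (E_6), so the type is E_6.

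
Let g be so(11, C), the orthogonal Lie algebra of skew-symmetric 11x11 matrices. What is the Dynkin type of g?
B_5

This is so(11) with 11 odd, which has dimension 11(11-1)/2 = 55 and rank (11-1)/2 = 5. In the classification of classical Lie algebras, the orthogonal algebra so(2n+1) in an odd number of variables has type B_n; here n = 5, so the Dynkin diagram is a chain of 5 nodes with a double edge at one end; the terminal node there is the unique short simple root (B_5). Hence the type is B_5.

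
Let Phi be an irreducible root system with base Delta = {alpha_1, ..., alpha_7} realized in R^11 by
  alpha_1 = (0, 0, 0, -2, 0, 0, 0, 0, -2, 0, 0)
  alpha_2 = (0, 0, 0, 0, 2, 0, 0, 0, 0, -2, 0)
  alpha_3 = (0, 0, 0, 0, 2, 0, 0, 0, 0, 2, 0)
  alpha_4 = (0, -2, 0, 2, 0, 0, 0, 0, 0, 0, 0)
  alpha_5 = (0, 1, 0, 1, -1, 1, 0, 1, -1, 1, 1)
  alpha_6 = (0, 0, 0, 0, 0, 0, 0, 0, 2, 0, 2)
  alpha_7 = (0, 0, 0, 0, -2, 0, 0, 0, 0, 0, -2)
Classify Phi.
Compute the Cartan integers a_ij = 2(alpha_i, alpha_j)/(alpha_j, alpha_j); the resulting 7x7 Cartan matrix is
[[2, 0, 0, -1, 0, -1, 0], [0, 2, 0, 0, -1, 0, -1], [0, 0, 2, 0, 0, 0, -1], [-1, 0, 0, 2, 0, 0, 0], [0, -1, 0, 0, 2, 0, 0], [-1, 0, 0, 0, 0, 2, -1], [0, -1, -1, 0, 0, -1, 2]].
All simple roots have the same length, so the diagram is simply laced. The associated Dynkin diagram is a chain of 6 nodes with one extra node attached to the third node from one end (E_7), so the type is E_7.

E7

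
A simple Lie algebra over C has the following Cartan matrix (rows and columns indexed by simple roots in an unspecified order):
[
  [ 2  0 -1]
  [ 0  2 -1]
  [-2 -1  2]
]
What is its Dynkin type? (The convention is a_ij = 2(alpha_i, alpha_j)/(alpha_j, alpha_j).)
The matrix has rank 3 with 2's on the diagonal. Reading the off-diagonal entries as Dynkin edges (a single edge where a_ij = a_ji = -1; a double or triple edge where a_ij * a_ji = 2 or 3), the diagram is a chain of 3 nodes with a double edge at one end; the terminal node there is the unique short simple root (B_3). One simple-root ordering that puts it in standard form is (alpha_2, alpha_3, alpha_1). So the algebra is type B_3, i.e. so(7).

B3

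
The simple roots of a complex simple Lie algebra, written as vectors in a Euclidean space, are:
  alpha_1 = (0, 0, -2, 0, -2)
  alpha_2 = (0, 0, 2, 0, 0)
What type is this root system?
B_2

Compute the Cartan integers a_ij = 2(alpha_i, alpha_j)/(alpha_j, alpha_j); the resulting 2x2 Cartan matrix is
[[2, -2], [-1, 2]].
The roots have two lengths (squared-length ratio 2:1); the short ones are alpha_{2}. The associated Dynkin diagram is a chain of 2 nodes with a double edge at one end; the terminal node there is the unique short simple root (B_2), so the type is B_2 (the algebra so(5)).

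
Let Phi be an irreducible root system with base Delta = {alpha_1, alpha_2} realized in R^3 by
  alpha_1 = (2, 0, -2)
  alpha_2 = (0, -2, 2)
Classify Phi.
Compute the Cartan integers a_ij = 2(alpha_i, alpha_j)/(alpha_j, alpha_j); the resulting 2x2 Cartan matrix is
[[2, -1], [-1, 2]].
All simple roots have the same length, so the diagram is simply laced. The associated Dynkin diagram is a chain of 2 nodes with single edges (A_2), so the type is A_2 (the algebra sl(3)).

type A_2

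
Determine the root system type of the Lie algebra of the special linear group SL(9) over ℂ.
This is sl(9), which has dimension 9^2 - 1 = 80 and rank 9 - 1 = 8 (a Cartan subalgebra is the diagonal traceless matrices). In the classification of classical Lie algebras, the special linear algebra sl(n+1) has type A_n; here n = 8, so the Dynkin diagram is a chain of 8 nodes with single edges (A_8). Hence the type is A_8.

A_8 (sl(9))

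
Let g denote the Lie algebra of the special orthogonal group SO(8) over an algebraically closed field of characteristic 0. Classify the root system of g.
This is so(8) with 8 even, which has dimension 8(8-1)/2 = 28 and rank 8/2 = 4. In the classification of classical Lie algebras, the orthogonal algebra so(2n) in an even number of variables has type D_n; here n = 4, so the Dynkin diagram is a chain of 2 nodes with a fork of two nodes at one end (D_4). Hence the type is D_4.

D_4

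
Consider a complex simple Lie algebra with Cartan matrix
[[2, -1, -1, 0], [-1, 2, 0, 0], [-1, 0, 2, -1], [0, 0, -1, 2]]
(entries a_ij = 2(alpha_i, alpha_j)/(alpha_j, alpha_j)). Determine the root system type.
A_4

The matrix has rank 4 with 2's on the diagonal. Reading the off-diagonal entries as Dynkin edges (a single edge where a_ij = a_ji = -1; a double or triple edge where a_ij * a_ji = 2 or 3), the diagram is a chain of 4 nodes with single edges (A_4). One simple-root ordering that puts it in standard form is (alpha_2, alpha_1, alpha_3, alpha_4). So the algebra is type A_4, i.e. sl(5).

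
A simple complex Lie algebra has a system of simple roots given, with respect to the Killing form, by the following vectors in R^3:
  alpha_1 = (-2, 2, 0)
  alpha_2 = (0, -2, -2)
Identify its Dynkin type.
Compute the Cartan integers a_ij = 2(alpha_i, alpha_j)/(alpha_j, alpha_j); the resulting 2x2 Cartan matrix is
[[2, -1], [-1, 2]].
All simple roots have the same length, so the diagram is simply laced. The associated Dynkin diagram is a chain of 2 nodes with single edges (A_2), so the type is A_2 (the algebra sl(3)).

A2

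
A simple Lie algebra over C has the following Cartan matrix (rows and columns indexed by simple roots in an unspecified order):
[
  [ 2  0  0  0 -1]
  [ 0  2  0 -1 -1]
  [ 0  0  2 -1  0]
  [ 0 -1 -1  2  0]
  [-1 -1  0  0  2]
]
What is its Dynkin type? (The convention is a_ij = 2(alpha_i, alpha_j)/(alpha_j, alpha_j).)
A5

The matrix has rank 5 with 2's on the diagonal. Reading the off-diagonal entries as Dynkin edges (a single edge where a_ij = a_ji = -1; a double or triple edge where a_ij * a_ji = 2 or 3), the diagram is a chain of 5 nodes with single edges (A_5). One simple-root ordering that puts it in standard form is (alpha_3, alpha_4, alpha_2, alpha_5, alpha_1). So the algebra is type A_5, i.e. sl(6).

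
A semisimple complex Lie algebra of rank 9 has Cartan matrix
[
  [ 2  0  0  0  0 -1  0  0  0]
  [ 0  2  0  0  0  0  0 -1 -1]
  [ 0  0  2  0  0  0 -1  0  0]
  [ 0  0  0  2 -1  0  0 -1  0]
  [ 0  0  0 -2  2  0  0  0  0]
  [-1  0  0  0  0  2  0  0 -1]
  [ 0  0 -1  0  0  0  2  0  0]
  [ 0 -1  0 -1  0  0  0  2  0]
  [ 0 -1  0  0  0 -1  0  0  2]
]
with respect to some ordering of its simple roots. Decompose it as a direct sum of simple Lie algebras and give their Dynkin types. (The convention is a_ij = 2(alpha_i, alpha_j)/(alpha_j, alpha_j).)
type A_2 ⊕ type C_7

The diagram associated to this matrix has two connected components: the simple roots {alpha_3, alpha_7} form a chain of 2 nodes with single edges (A_2), and {alpha_1, alpha_2, alpha_4, alpha_5, alpha_6, alpha_8, alpha_9} form a chain of 7 nodes with a double edge at one end; the terminal node there is the unique long simple root (C_7). A semisimple Lie algebra decomposes uniquely as the direct sum of simple ideals, one per connected component of its Dynkin diagram, so g ≅ A_2 ⊕ C_7 (dimension 8 + 105 = 113).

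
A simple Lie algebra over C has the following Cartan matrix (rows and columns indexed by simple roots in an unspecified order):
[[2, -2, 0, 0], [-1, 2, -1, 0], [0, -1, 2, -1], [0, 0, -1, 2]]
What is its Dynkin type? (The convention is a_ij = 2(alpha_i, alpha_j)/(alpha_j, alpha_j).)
The matrix has rank 4 with 2's on the diagonal. Reading the off-diagonal entries as Dynkin edges (a single edge where a_ij = a_ji = -1; a double or triple edge where a_ij * a_ji = 2 or 3), the diagram is a chain of 4 nodes with a double edge at one end; the terminal node there is the unique long simple root (C_4). One simple-root ordering that puts it in standard form is (alpha_4, alpha_3, alpha_2, alpha_1). So the algebra is type C_4, i.e. sp(8).

C_4 (sp(8))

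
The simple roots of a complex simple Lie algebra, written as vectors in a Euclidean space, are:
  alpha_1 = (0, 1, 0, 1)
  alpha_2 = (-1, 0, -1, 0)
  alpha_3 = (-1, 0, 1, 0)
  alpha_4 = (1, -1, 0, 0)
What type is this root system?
Compute the Cartan integers a_ij = 2(alpha_i, alpha_j)/(alpha_j, alpha_j); the resulting 4x4 Cartan matrix is
[[2, 0, 0, -1], [0, 2, 0, -1], [0, 0, 2, -1], [-1, -1, -1, 2]].
All simple roots have the same length, so the diagram is simply laced. The associated Dynkin diagram is a chain of 2 nodes with a fork of two nodes at one end (D_4), so the type is D_4 (the algebra so(8)).

D_4 (so(8))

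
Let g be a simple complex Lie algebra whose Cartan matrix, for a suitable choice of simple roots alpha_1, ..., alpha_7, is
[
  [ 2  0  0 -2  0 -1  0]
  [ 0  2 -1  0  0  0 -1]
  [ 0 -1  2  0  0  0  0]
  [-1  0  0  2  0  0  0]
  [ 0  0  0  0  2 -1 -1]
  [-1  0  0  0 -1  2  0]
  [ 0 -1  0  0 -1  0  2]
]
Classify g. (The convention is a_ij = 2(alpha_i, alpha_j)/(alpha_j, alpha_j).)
The matrix has rank 7 with 2's on the diagonal. Reading the off-diagonal entries as Dynkin edges (a single edge where a_ij = a_ji = -1; a double or triple edge where a_ij * a_ji = 2 or 3), the diagram is a chain of 7 nodes with a double edge at one end; the terminal node there is the unique short simple root (B_7). One simple-root ordering that puts it in standard form is (alpha_3, alpha_2, alpha_7, alpha_5, alpha_6, alpha_1, alpha_4). So the algebra is type B_7, i.e. so(15).

type B_7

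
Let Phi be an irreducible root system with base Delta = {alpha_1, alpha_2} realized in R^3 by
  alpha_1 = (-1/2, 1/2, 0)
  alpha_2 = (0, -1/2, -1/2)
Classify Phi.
A_2

Compute the Cartan integers a_ij = 2(alpha_i, alpha_j)/(alpha_j, alpha_j); the resulting 2x2 Cartan matrix is
[[2, -1], [-1, 2]].
All simple roots have the same length, so the diagram is simply laced. The associated Dynkin diagram is a chain of 2 nodes with single edges (A_2), so the type is A_2 (the algebra sl(3)).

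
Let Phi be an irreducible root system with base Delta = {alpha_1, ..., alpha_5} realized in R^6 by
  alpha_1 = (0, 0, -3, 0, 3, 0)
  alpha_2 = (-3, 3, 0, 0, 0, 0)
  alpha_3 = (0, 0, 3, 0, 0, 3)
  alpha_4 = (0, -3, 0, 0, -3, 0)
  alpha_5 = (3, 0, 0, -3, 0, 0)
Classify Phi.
A_5

Compute the Cartan integers a_ij = 2(alpha_i, alpha_j)/(alpha_j, alpha_j); the resulting 5x5 Cartan matrix is
[[2, 0, -1, -1, 0], [0, 2, 0, -1, -1], [-1, 0, 2, 0, 0], [-1, -1, 0, 2, 0], [0, -1, 0, 0, 2]].
All simple roots have the same length, so the diagram is simply laced. The associated Dynkin diagram is a chain of 5 nodes with single edges (A_5), so the type is A_5 (the algebra sl(6)).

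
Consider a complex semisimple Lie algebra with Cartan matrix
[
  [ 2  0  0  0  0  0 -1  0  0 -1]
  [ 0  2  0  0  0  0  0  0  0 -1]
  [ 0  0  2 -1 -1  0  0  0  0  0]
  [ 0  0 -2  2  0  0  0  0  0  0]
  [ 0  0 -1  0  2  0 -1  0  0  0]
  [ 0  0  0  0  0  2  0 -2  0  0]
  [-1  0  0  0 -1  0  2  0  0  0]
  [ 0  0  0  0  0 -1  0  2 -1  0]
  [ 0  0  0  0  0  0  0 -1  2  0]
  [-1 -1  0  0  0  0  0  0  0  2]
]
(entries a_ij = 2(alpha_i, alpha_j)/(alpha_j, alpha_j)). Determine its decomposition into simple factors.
The diagram associated to this matrix has two connected components: the simple roots {alpha_6, alpha_8, alpha_9} form a chain of 3 nodes with a double edge at one end; the terminal node there is the unique long simple root (C_3), and {alpha_1, alpha_2, alpha_3, alpha_4, alpha_5, alpha_7, alpha_10} form a chain of 7 nodes with a double edge at one end; the terminal node there is the unique long simple root (C_7). A semisimple Lie algebra decomposes uniquely as the direct sum of simple ideals, one per connected component of its Dynkin diagram, so g ≅ C_3 ⊕ C_7 (dimension 21 + 105 = 126).

type C_3 + type C_7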